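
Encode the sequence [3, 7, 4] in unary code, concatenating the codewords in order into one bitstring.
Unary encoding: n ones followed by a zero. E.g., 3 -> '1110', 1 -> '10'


Encode each number as n ones followed by a terminating 0:
  3 -> 1110 (4 bits)
  7 -> 11111110 (8 bits)
  4 -> 11110 (5 bits)
Total length = 4 + 8 + 5 = 17 bits.

Unary([3, 7, 4]) = 11101111111011110 (17 bits)


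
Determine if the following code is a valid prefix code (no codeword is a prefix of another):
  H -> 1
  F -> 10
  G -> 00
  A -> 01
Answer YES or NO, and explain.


Checking each pair (does one codeword prefix another?):
  H='1' vs F='10': prefix -- VIOLATION

NO -- this is NOT a valid prefix code. H (1) is a prefix of F (10).


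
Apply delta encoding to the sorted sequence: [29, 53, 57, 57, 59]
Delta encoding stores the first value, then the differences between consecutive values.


First value: 29
Deltas:
  53 - 29 = 24
  57 - 53 = 4
  57 - 57 = 0
  59 - 57 = 2


Delta encoded: [29, 24, 4, 0, 2]


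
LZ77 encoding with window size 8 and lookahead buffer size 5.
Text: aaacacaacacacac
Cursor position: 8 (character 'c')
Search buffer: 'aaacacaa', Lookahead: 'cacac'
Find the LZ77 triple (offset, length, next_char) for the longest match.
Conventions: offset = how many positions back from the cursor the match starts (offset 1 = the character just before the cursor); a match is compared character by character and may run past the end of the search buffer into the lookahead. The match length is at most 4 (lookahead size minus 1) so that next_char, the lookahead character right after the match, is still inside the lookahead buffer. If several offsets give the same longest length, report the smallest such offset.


Try each offset into the search buffer:
  offset=1 (pos 7, char 'a'): match length 0
  offset=2 (pos 6, char 'a'): match length 0
  offset=3 (pos 5, char 'c'): match length 2
  offset=4 (pos 4, char 'a'): match length 0
  offset=5 (pos 3, char 'c'): match length 4
  offset=6 (pos 2, char 'a'): match length 0
  offset=7 (pos 1, char 'a'): match length 0
  offset=8 (pos 0, char 'a'): match length 0
Longest match has length 4 at offset 5.
next_char = character at position 8 + 4 = 12 -> 'c'

Best match: offset=5, length=4 (matching 'caca' starting at position 3)
LZ77 triple: (5, 4, 'c')


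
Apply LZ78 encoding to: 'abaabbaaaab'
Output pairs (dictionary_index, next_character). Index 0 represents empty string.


LZ78 encoding steps:
Dictionary: {0: ''}
Step 1: w='' (idx 0), next='a' -> output (0, 'a'), add 'a' as idx 1
Step 2: w='' (idx 0), next='b' -> output (0, 'b'), add 'b' as idx 2
Step 3: w='a' (idx 1), next='a' -> output (1, 'a'), add 'aa' as idx 3
Step 4: w='b' (idx 2), next='b' -> output (2, 'b'), add 'bb' as idx 4
Step 5: w='aa' (idx 3), next='a' -> output (3, 'a'), add 'aaa' as idx 5
Step 6: w='a' (idx 1), next='b' -> output (1, 'b'), add 'ab' as idx 6


Encoded: [(0, 'a'), (0, 'b'), (1, 'a'), (2, 'b'), (3, 'a'), (1, 'b')]


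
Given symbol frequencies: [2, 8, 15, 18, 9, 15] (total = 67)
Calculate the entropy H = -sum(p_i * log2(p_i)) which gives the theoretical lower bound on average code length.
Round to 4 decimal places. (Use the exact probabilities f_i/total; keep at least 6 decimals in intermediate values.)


Per-symbol terms -p_i * log2(p_i) with p_i = f_i/67:
  p = 2/67 = 0.029851: log2(p) = -5.066089, -p*log2(p) = 0.151227
  p = 8/67 = 0.119403: log2(p) = -3.066089, -p*log2(p) = 0.366100
  p = 15/67 = 0.223881: log2(p) = -2.159199, -p*log2(p) = 0.483403
  p = 18/67 = 0.268657: log2(p) = -1.896164, -p*log2(p) = 0.509417
  p = 9/67 = 0.134328: log2(p) = -2.896164, -p*log2(p) = 0.389037
  p = 15/67 = 0.223881: log2(p) = -2.159199, -p*log2(p) = 0.483403
H = 0.151227 + 0.366100 + 0.483403 + 0.509417 + 0.389037 + 0.483403 = 2.382587

H = 2.3826 bits/symbol


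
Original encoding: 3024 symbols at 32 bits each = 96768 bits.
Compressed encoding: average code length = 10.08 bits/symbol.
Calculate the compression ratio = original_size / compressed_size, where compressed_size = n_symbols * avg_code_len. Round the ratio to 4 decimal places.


original_size = n_symbols * orig_bits = 3024 * 32 = 96768 bits
compressed_size = n_symbols * avg_code_len = 3024 * 10.08 = 30481.92 bits
ratio = original_size / compressed_size = 96768 / 30481.92 = 3.1746

Compression ratio = 3.1746


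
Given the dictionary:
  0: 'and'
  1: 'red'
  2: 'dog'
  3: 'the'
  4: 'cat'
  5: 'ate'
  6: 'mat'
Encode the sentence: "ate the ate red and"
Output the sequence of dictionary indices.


Look up each word in the dictionary:
  'ate' -> 5
  'the' -> 3
  'ate' -> 5
  'red' -> 1
  'and' -> 0

Encoded: [5, 3, 5, 1, 0]


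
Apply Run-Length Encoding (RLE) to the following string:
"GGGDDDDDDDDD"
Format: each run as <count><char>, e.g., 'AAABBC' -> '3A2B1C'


Scanning runs left to right:
  i=0: run of 'G' x 3 -> '3G'
  i=3: run of 'D' x 9 -> '9D'

RLE = 3G9D


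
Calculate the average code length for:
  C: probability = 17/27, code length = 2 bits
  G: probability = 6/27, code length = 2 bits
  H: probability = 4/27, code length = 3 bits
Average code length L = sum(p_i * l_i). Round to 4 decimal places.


Weighted contributions p_i * l_i:
  C: (17/27) * 2 = 34/27
  G: (6/27) * 2 = 12/27
  H: (4/27) * 3 = 12/27
Sum = (34 + 12 + 12)/27 = 58/27

L = 58/27 = 2.1481 bits/symbol


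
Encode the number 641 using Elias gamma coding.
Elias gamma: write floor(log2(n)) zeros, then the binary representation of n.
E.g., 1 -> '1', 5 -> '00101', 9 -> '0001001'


num_bits = floor(log2(641)) + 1 = 10
leading_zeros = num_bits - 1 = 9
binary(641) = 1010000001

Elias gamma(641) = '000000000' + '1010000001' = 0000000001010000001 (19 bits)


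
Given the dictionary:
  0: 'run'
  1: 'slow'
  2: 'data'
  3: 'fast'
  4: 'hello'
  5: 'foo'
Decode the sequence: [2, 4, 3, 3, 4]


Look up each index in the dictionary:
  2 -> 'data'
  4 -> 'hello'
  3 -> 'fast'
  3 -> 'fast'
  4 -> 'hello'

Decoded: "data hello fast fast hello"


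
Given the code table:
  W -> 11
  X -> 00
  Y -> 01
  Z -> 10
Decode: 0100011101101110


Decoding:
01 -> Y
00 -> X
01 -> Y
11 -> W
01 -> Y
10 -> Z
11 -> W
10 -> Z


Result: YXYWYZWZ


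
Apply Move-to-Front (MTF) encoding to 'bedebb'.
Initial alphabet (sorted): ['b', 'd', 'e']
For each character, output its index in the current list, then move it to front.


MTF encoding:
'b': index 0 in ['b', 'd', 'e'] -> ['b', 'd', 'e']
'e': index 2 in ['b', 'd', 'e'] -> ['e', 'b', 'd']
'd': index 2 in ['e', 'b', 'd'] -> ['d', 'e', 'b']
'e': index 1 in ['d', 'e', 'b'] -> ['e', 'd', 'b']
'b': index 2 in ['e', 'd', 'b'] -> ['b', 'e', 'd']
'b': index 0 in ['b', 'e', 'd'] -> ['b', 'e', 'd']


Output: [0, 2, 2, 1, 2, 0]


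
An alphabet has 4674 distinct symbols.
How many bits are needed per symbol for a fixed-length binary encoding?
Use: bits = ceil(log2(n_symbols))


log2(4674) = 12.1904
Bracket: 2^12 = 4096 < 4674 <= 2^13 = 8192
So ceil(log2(4674)) = 13

bits = ceil(log2(4674)) = ceil(12.1904) = 13 bits


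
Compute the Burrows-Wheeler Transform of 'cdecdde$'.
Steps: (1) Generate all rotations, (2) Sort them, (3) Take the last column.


Rotations (sorted):
  0: $cdecdde -> last char: e
  1: cdde$cde -> last char: e
  2: cdecdde$ -> last char: $
  3: dde$cdec -> last char: c
  4: de$cdecd -> last char: d
  5: decdde$c -> last char: c
  6: e$cdecdd -> last char: d
  7: ecdde$cd -> last char: d


BWT = ee$cdcdd


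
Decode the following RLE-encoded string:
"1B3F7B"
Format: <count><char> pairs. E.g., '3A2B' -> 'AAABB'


Expanding each <count><char> pair:
  1B -> 'B'
  3F -> 'FFF'
  7B -> 'BBBBBBB'

Decoded = BFFFBBBBBBB


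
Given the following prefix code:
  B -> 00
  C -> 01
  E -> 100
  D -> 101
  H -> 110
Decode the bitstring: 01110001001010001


Decoding step by step:
Bits 01 -> C
Bits 110 -> H
Bits 00 -> B
Bits 100 -> E
Bits 101 -> D
Bits 00 -> B
Bits 01 -> C


Decoded message: CHBEDBC


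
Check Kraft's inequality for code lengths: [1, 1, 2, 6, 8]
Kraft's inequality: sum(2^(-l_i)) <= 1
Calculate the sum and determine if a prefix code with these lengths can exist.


Sum = 2^(-1) + 2^(-1) + 2^(-2) + 2^(-6) + 2^(-8)
    = 0.5 + 0.5 + 0.25 + 0.015625 + 0.00390625
    = 325/256 = 1.26953125
Since 1.26953125 > 1, Kraft's inequality is NOT satisfied.
A prefix code with these lengths CANNOT exist.

Kraft sum = 1.26953125. Not satisfied.


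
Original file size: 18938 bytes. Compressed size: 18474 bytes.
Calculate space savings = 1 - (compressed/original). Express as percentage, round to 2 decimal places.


ratio = compressed/original = 18474/18938 = 0.975499
savings = 1 - ratio = 1 - 0.975499 = 0.024501
as a percentage: 0.024501 * 100 = 2.45%

Space savings = 1 - 18474/18938 = 2.45%


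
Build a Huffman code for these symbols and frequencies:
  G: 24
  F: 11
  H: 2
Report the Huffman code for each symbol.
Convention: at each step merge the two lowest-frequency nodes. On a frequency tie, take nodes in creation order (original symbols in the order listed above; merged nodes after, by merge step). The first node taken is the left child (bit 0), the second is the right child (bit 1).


Huffman tree construction:
Step 1: Merge H(2) + F(11) = 13
Step 2: Merge (H+F)(13) + G(24) = 37
Read each symbol's code off the tree from the root (left child = 0, right child = 1).

Codes:
  G: 1 (length 1)
  F: 01 (length 2)
  H: 00 (length 2)
Average code length: 50/37 = 1.3514 bits/symbol


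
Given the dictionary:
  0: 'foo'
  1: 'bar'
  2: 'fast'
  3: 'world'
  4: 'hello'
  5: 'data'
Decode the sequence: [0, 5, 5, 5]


Look up each index in the dictionary:
  0 -> 'foo'
  5 -> 'data'
  5 -> 'data'
  5 -> 'data'

Decoded: "foo data data data"


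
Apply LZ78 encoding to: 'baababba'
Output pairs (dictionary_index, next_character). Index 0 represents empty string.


LZ78 encoding steps:
Dictionary: {0: ''}
Step 1: w='' (idx 0), next='b' -> output (0, 'b'), add 'b' as idx 1
Step 2: w='' (idx 0), next='a' -> output (0, 'a'), add 'a' as idx 2
Step 3: w='a' (idx 2), next='b' -> output (2, 'b'), add 'ab' as idx 3
Step 4: w='ab' (idx 3), next='b' -> output (3, 'b'), add 'abb' as idx 4
Step 5: w='a' (idx 2), end of input -> output (2, '')


Encoded: [(0, 'b'), (0, 'a'), (2, 'b'), (3, 'b'), (2, '')]


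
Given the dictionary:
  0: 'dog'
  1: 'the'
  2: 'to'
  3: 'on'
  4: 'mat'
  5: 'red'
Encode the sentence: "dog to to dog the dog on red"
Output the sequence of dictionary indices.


Look up each word in the dictionary:
  'dog' -> 0
  'to' -> 2
  'to' -> 2
  'dog' -> 0
  'the' -> 1
  'dog' -> 0
  'on' -> 3
  'red' -> 5

Encoded: [0, 2, 2, 0, 1, 0, 3, 5]


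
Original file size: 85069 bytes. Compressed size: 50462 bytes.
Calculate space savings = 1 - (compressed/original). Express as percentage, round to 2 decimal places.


ratio = compressed/original = 50462/85069 = 0.593189
savings = 1 - ratio = 1 - 0.593189 = 0.406811
as a percentage: 0.406811 * 100 = 40.68%

Space savings = 1 - 50462/85069 = 40.68%


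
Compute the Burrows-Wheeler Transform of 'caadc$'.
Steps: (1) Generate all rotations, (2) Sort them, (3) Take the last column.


Rotations (sorted):
  0: $caadc -> last char: c
  1: aadc$c -> last char: c
  2: adc$ca -> last char: a
  3: c$caad -> last char: d
  4: caadc$ -> last char: $
  5: dc$caa -> last char: a


BWT = ccad$a


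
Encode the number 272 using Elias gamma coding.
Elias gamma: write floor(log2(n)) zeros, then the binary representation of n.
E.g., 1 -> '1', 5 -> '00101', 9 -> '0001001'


num_bits = floor(log2(272)) + 1 = 9
leading_zeros = num_bits - 1 = 8
binary(272) = 100010000

Elias gamma(272) = '00000000' + '100010000' = 00000000100010000 (17 bits)


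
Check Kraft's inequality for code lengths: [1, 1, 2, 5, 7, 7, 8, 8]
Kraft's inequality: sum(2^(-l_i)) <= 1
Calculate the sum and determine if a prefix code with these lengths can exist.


Sum = 2^(-1) + 2^(-1) + 2^(-2) + 2^(-5) + 2^(-7) + 2^(-7) + 2^(-8) + 2^(-8)
    = 0.5 + 0.5 + 0.25 + 0.03125 + 0.0078125 + 0.0078125 + 0.00390625 + 0.00390625
    = 334/256 = 1.3046875
Since 1.3046875 > 1, Kraft's inequality is NOT satisfied.
A prefix code with these lengths CANNOT exist.

Kraft sum = 1.3046875. Not satisfied.


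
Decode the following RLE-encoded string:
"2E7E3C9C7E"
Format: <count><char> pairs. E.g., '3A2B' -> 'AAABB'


Expanding each <count><char> pair:
  2E -> 'EE'
  7E -> 'EEEEEEE'
  3C -> 'CCC'
  9C -> 'CCCCCCCCC'
  7E -> 'EEEEEEE'

Decoded = EEEEEEEEECCCCCCCCCCCCEEEEEEE


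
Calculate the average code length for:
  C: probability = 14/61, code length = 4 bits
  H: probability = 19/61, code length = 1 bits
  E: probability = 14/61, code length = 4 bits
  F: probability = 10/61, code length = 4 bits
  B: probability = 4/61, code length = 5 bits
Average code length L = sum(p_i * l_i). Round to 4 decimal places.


Weighted contributions p_i * l_i:
  C: (14/61) * 4 = 56/61
  H: (19/61) * 1 = 19/61
  E: (14/61) * 4 = 56/61
  F: (10/61) * 4 = 40/61
  B: (4/61) * 5 = 20/61
Sum = (56 + 19 + 56 + 40 + 20)/61 = 191/61

L = 191/61 = 3.1311 bits/symbol


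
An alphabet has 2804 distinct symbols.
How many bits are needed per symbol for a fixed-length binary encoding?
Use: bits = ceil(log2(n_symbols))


log2(2804) = 11.4533
Bracket: 2^11 = 2048 < 2804 <= 2^12 = 4096
So ceil(log2(2804)) = 12

bits = ceil(log2(2804)) = ceil(11.4533) = 12 bits


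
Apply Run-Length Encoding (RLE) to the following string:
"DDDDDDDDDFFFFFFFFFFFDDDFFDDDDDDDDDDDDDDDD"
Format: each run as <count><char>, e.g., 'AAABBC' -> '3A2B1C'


Scanning runs left to right:
  i=0: run of 'D' x 9 -> '9D'
  i=9: run of 'F' x 11 -> '11F'
  i=20: run of 'D' x 3 -> '3D'
  i=23: run of 'F' x 2 -> '2F'
  i=25: run of 'D' x 16 -> '16D'

RLE = 9D11F3D2F16D


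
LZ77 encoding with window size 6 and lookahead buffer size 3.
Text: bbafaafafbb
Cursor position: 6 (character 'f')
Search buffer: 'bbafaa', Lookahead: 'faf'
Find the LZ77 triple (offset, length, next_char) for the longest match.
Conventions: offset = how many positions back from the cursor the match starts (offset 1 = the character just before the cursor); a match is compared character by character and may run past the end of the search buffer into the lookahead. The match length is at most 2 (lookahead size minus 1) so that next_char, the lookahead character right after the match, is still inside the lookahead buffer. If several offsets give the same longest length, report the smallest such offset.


Try each offset into the search buffer:
  offset=1 (pos 5, char 'a'): match length 0
  offset=2 (pos 4, char 'a'): match length 0
  offset=3 (pos 3, char 'f'): match length 2
  offset=4 (pos 2, char 'a'): match length 0
  offset=5 (pos 1, char 'b'): match length 0
  offset=6 (pos 0, char 'b'): match length 0
Longest match has length 2 at offset 3.
next_char = character at position 6 + 2 = 8 -> 'f'

Best match: offset=3, length=2 (matching 'fa' starting at position 3)
LZ77 triple: (3, 2, 'f')


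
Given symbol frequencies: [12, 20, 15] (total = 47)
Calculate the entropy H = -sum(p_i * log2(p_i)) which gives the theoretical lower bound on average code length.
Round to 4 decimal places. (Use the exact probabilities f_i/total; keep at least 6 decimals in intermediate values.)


Per-symbol terms -p_i * log2(p_i) with p_i = f_i/47:
  p = 12/47 = 0.255319: log2(p) = -1.969626, -p*log2(p) = 0.502883
  p = 20/47 = 0.425532: log2(p) = -1.232661, -p*log2(p) = 0.524536
  p = 15/47 = 0.319149: log2(p) = -1.647698, -p*log2(p) = 0.525861
H = 0.502883 + 0.524536 + 0.525861 = 1.553280

H = 1.5533 bits/symbol


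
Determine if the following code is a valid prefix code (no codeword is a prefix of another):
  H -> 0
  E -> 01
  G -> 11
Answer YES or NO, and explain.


Checking each pair (does one codeword prefix another?):
  H='0' vs E='01': prefix -- VIOLATION

NO -- this is NOT a valid prefix code. H (0) is a prefix of E (01).


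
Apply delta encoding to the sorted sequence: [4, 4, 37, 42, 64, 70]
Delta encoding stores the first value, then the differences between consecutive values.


First value: 4
Deltas:
  4 - 4 = 0
  37 - 4 = 33
  42 - 37 = 5
  64 - 42 = 22
  70 - 64 = 6


Delta encoded: [4, 0, 33, 5, 22, 6]


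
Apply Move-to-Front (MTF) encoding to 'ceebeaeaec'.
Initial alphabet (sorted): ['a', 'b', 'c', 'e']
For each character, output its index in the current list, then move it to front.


MTF encoding:
'c': index 2 in ['a', 'b', 'c', 'e'] -> ['c', 'a', 'b', 'e']
'e': index 3 in ['c', 'a', 'b', 'e'] -> ['e', 'c', 'a', 'b']
'e': index 0 in ['e', 'c', 'a', 'b'] -> ['e', 'c', 'a', 'b']
'b': index 3 in ['e', 'c', 'a', 'b'] -> ['b', 'e', 'c', 'a']
'e': index 1 in ['b', 'e', 'c', 'a'] -> ['e', 'b', 'c', 'a']
'a': index 3 in ['e', 'b', 'c', 'a'] -> ['a', 'e', 'b', 'c']
'e': index 1 in ['a', 'e', 'b', 'c'] -> ['e', 'a', 'b', 'c']
'a': index 1 in ['e', 'a', 'b', 'c'] -> ['a', 'e', 'b', 'c']
'e': index 1 in ['a', 'e', 'b', 'c'] -> ['e', 'a', 'b', 'c']
'c': index 3 in ['e', 'a', 'b', 'c'] -> ['c', 'e', 'a', 'b']


Output: [2, 3, 0, 3, 1, 3, 1, 1, 1, 3]


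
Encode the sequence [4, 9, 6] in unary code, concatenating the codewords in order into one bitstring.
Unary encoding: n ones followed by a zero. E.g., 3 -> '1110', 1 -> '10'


Encode each number as n ones followed by a terminating 0:
  4 -> 11110 (5 bits)
  9 -> 1111111110 (10 bits)
  6 -> 1111110 (7 bits)
Total length = 5 + 10 + 7 = 22 bits.

Unary([4, 9, 6]) = 1111011111111101111110 (22 bits)


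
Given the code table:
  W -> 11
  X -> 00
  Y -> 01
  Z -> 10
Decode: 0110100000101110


Decoding:
01 -> Y
10 -> Z
10 -> Z
00 -> X
00 -> X
10 -> Z
11 -> W
10 -> Z


Result: YZZXXZWZ


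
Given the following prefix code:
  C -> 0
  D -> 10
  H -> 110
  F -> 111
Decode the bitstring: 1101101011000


Decoding step by step:
Bits 110 -> H
Bits 110 -> H
Bits 10 -> D
Bits 110 -> H
Bits 0 -> C
Bits 0 -> C


Decoded message: HHDHCC


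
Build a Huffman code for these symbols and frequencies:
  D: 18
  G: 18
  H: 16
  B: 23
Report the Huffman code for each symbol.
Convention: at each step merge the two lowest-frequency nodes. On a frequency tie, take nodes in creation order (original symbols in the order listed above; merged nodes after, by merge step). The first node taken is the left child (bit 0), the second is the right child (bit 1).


Huffman tree construction:
Step 1: Merge H(16) + D(18) = 34
Step 2: Merge G(18) + B(23) = 41
Step 3: Merge (H+D)(34) + (G+B)(41) = 75
Read each symbol's code off the tree from the root (left child = 0, right child = 1).

Codes:
  D: 01 (length 2)
  G: 10 (length 2)
  H: 00 (length 2)
  B: 11 (length 2)
Average code length: 150/75 = 2.0000 bits/symbol


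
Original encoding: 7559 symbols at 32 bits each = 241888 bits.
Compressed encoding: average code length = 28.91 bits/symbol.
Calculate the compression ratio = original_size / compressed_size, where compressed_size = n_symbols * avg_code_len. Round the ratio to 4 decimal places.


original_size = n_symbols * orig_bits = 7559 * 32 = 241888 bits
compressed_size = n_symbols * avg_code_len = 7559 * 28.91 = 218530.69 bits
ratio = original_size / compressed_size = 241888 / 218530.69 = 1.1069

Compression ratio = 1.1069


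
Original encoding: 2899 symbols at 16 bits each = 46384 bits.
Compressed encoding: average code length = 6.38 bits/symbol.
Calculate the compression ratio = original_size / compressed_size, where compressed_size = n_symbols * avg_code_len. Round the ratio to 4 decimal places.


original_size = n_symbols * orig_bits = 2899 * 16 = 46384 bits
compressed_size = n_symbols * avg_code_len = 2899 * 6.38 = 18495.62 bits
ratio = original_size / compressed_size = 46384 / 18495.62 = 2.5078

Compression ratio = 2.5078


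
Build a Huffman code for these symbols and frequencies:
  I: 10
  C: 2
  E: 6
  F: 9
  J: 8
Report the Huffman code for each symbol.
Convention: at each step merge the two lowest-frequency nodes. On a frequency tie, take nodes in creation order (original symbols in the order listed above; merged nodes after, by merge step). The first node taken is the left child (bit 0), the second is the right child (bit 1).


Huffman tree construction:
Step 1: Merge C(2) + E(6) = 8
Step 2: Merge J(8) + (C+E)(8) = 16
Step 3: Merge F(9) + I(10) = 19
Step 4: Merge (J+(C+E))(16) + (F+I)(19) = 35
Read each symbol's code off the tree from the root (left child = 0, right child = 1).

Codes:
  I: 11 (length 2)
  C: 010 (length 3)
  E: 011 (length 3)
  F: 10 (length 2)
  J: 00 (length 2)
Average code length: 78/35 = 2.2286 bits/symbol


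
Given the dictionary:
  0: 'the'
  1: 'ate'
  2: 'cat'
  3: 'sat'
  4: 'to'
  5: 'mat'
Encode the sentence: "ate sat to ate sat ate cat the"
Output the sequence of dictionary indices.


Look up each word in the dictionary:
  'ate' -> 1
  'sat' -> 3
  'to' -> 4
  'ate' -> 1
  'sat' -> 3
  'ate' -> 1
  'cat' -> 2
  'the' -> 0

Encoded: [1, 3, 4, 1, 3, 1, 2, 0]


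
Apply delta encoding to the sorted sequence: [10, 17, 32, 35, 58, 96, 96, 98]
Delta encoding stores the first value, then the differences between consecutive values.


First value: 10
Deltas:
  17 - 10 = 7
  32 - 17 = 15
  35 - 32 = 3
  58 - 35 = 23
  96 - 58 = 38
  96 - 96 = 0
  98 - 96 = 2


Delta encoded: [10, 7, 15, 3, 23, 38, 0, 2]


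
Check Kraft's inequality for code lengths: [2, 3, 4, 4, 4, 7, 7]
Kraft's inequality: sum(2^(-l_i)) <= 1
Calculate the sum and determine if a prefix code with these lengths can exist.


Sum = 2^(-2) + 2^(-3) + 2^(-4) + 2^(-4) + 2^(-4) + 2^(-7) + 2^(-7)
    = 0.25 + 0.125 + 0.0625 + 0.0625 + 0.0625 + 0.0078125 + 0.0078125
    = 74/128 = 0.578125
Since 0.578125 <= 1, Kraft's inequality IS satisfied.
A prefix code with these lengths CAN exist.

Kraft sum = 0.578125. Satisfied.


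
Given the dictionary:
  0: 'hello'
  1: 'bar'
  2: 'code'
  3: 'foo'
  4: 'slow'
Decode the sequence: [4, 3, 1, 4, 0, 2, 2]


Look up each index in the dictionary:
  4 -> 'slow'
  3 -> 'foo'
  1 -> 'bar'
  4 -> 'slow'
  0 -> 'hello'
  2 -> 'code'
  2 -> 'code'

Decoded: "slow foo bar slow hello code code"


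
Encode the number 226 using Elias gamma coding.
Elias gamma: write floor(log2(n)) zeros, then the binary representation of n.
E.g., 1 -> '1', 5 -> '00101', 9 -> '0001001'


num_bits = floor(log2(226)) + 1 = 8
leading_zeros = num_bits - 1 = 7
binary(226) = 11100010

Elias gamma(226) = '0000000' + '11100010' = 000000011100010 (15 bits)


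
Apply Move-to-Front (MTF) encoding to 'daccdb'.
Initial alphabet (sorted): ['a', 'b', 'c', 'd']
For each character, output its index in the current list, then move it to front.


MTF encoding:
'd': index 3 in ['a', 'b', 'c', 'd'] -> ['d', 'a', 'b', 'c']
'a': index 1 in ['d', 'a', 'b', 'c'] -> ['a', 'd', 'b', 'c']
'c': index 3 in ['a', 'd', 'b', 'c'] -> ['c', 'a', 'd', 'b']
'c': index 0 in ['c', 'a', 'd', 'b'] -> ['c', 'a', 'd', 'b']
'd': index 2 in ['c', 'a', 'd', 'b'] -> ['d', 'c', 'a', 'b']
'b': index 3 in ['d', 'c', 'a', 'b'] -> ['b', 'd', 'c', 'a']


Output: [3, 1, 3, 0, 2, 3]


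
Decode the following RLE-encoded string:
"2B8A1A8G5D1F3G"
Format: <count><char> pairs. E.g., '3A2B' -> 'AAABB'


Expanding each <count><char> pair:
  2B -> 'BB'
  8A -> 'AAAAAAAA'
  1A -> 'A'
  8G -> 'GGGGGGGG'
  5D -> 'DDDDD'
  1F -> 'F'
  3G -> 'GGG'

Decoded = BBAAAAAAAAAGGGGGGGGDDDDDFGGG


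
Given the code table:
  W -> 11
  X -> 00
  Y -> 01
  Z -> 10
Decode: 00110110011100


Decoding:
00 -> X
11 -> W
01 -> Y
10 -> Z
01 -> Y
11 -> W
00 -> X


Result: XWYZYWX


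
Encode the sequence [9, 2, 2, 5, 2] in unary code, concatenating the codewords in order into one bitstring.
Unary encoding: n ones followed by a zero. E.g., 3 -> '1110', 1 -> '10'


Encode each number as n ones followed by a terminating 0:
  9 -> 1111111110 (10 bits)
  2 -> 110 (3 bits)
  2 -> 110 (3 bits)
  5 -> 111110 (6 bits)
  2 -> 110 (3 bits)
Total length = 10 + 3 + 3 + 6 + 3 = 25 bits.

Unary([9, 2, 2, 5, 2]) = 1111111110110110111110110 (25 bits)


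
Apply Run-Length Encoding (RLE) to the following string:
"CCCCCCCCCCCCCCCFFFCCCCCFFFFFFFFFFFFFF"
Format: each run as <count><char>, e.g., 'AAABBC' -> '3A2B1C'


Scanning runs left to right:
  i=0: run of 'C' x 15 -> '15C'
  i=15: run of 'F' x 3 -> '3F'
  i=18: run of 'C' x 5 -> '5C'
  i=23: run of 'F' x 14 -> '14F'

RLE = 15C3F5C14F


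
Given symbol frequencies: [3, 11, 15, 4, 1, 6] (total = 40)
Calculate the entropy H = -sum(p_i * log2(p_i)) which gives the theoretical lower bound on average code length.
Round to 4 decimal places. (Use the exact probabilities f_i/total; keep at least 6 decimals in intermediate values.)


Per-symbol terms -p_i * log2(p_i) with p_i = f_i/40:
  p = 3/40 = 0.075000: log2(p) = -3.736966, -p*log2(p) = 0.280272
  p = 11/40 = 0.275000: log2(p) = -1.862496, -p*log2(p) = 0.512187
  p = 15/40 = 0.375000: log2(p) = -1.415037, -p*log2(p) = 0.530639
  p = 4/40 = 0.100000: log2(p) = -3.321928, -p*log2(p) = 0.332193
  p = 1/40 = 0.025000: log2(p) = -5.321928, -p*log2(p) = 0.133048
  p = 6/40 = 0.150000: log2(p) = -2.736966, -p*log2(p) = 0.410545
H = 0.280272 + 0.512187 + 0.530639 + 0.332193 + 0.133048 + 0.410545 = 2.198884

H = 2.1989 bits/symbol


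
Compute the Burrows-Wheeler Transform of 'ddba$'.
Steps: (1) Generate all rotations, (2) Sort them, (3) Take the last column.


Rotations (sorted):
  0: $ddba -> last char: a
  1: a$ddb -> last char: b
  2: ba$dd -> last char: d
  3: dba$d -> last char: d
  4: ddba$ -> last char: $


BWT = abdd$


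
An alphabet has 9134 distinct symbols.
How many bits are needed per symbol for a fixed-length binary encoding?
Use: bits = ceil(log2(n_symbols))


log2(9134) = 13.157
Bracket: 2^13 = 8192 < 9134 <= 2^14 = 16384
So ceil(log2(9134)) = 14

bits = ceil(log2(9134)) = ceil(13.157) = 14 bits


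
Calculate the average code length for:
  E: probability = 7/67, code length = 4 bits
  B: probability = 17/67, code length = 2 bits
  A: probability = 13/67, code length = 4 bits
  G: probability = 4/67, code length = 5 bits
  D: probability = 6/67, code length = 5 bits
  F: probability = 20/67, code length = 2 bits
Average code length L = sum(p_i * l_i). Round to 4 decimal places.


Weighted contributions p_i * l_i:
  E: (7/67) * 4 = 28/67
  B: (17/67) * 2 = 34/67
  A: (13/67) * 4 = 52/67
  G: (4/67) * 5 = 20/67
  D: (6/67) * 5 = 30/67
  F: (20/67) * 2 = 40/67
Sum = (28 + 34 + 52 + 20 + 30 + 40)/67 = 204/67

L = 204/67 = 3.0448 bits/symbol


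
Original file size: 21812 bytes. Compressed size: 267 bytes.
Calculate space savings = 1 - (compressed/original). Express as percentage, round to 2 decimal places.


ratio = compressed/original = 267/21812 = 0.012241
savings = 1 - ratio = 1 - 0.012241 = 0.987759
as a percentage: 0.987759 * 100 = 98.78%

Space savings = 1 - 267/21812 = 98.78%


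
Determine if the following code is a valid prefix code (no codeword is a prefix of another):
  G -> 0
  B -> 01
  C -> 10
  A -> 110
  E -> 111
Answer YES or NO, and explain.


Checking each pair (does one codeword prefix another?):
  G='0' vs B='01': prefix -- VIOLATION

NO -- this is NOT a valid prefix code. G (0) is a prefix of B (01).


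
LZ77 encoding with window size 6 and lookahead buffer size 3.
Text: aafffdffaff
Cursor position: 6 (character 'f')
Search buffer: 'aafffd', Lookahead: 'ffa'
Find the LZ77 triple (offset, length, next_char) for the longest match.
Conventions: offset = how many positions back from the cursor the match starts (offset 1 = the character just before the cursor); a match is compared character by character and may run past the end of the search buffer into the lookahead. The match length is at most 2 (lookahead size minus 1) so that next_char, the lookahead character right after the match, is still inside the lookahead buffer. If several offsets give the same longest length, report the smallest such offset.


Try each offset into the search buffer:
  offset=1 (pos 5, char 'd'): match length 0
  offset=2 (pos 4, char 'f'): match length 1
  offset=3 (pos 3, char 'f'): match length 2
  offset=4 (pos 2, char 'f'): match length 2
  offset=5 (pos 1, char 'a'): match length 0
  offset=6 (pos 0, char 'a'): match length 0
Longest match has length 2, found at offsets 3, 4; take the smallest, offset 3.
next_char = character at position 6 + 2 = 8 -> 'a'

Best match: offset=3, length=2 (matching 'ff' starting at position 3)
LZ77 triple: (3, 2, 'a')


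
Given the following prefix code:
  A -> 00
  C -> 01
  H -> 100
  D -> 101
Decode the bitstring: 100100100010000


Decoding step by step:
Bits 100 -> H
Bits 100 -> H
Bits 100 -> H
Bits 01 -> C
Bits 00 -> A
Bits 00 -> A


Decoded message: HHHCAA


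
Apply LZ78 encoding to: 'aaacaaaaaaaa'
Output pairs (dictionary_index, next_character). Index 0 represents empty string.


LZ78 encoding steps:
Dictionary: {0: ''}
Step 1: w='' (idx 0), next='a' -> output (0, 'a'), add 'a' as idx 1
Step 2: w='a' (idx 1), next='a' -> output (1, 'a'), add 'aa' as idx 2
Step 3: w='' (idx 0), next='c' -> output (0, 'c'), add 'c' as idx 3
Step 4: w='aa' (idx 2), next='a' -> output (2, 'a'), add 'aaa' as idx 4
Step 5: w='aaa' (idx 4), next='a' -> output (4, 'a'), add 'aaaa' as idx 5
Step 6: w='a' (idx 1), end of input -> output (1, '')


Encoded: [(0, 'a'), (1, 'a'), (0, 'c'), (2, 'a'), (4, 'a'), (1, '')]


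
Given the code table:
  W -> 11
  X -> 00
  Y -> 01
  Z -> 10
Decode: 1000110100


Decoding:
10 -> Z
00 -> X
11 -> W
01 -> Y
00 -> X


Result: ZXWYX


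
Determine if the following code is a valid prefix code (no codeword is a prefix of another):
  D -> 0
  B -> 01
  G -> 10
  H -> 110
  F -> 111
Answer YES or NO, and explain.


Checking each pair (does one codeword prefix another?):
  D='0' vs B='01': prefix -- VIOLATION

NO -- this is NOT a valid prefix code. D (0) is a prefix of B (01).


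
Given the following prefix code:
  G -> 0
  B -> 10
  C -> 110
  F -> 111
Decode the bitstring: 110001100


Decoding step by step:
Bits 110 -> C
Bits 0 -> G
Bits 0 -> G
Bits 110 -> C
Bits 0 -> G


Decoded message: CGGCG


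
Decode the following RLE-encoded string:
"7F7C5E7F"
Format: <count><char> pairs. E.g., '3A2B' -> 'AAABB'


Expanding each <count><char> pair:
  7F -> 'FFFFFFF'
  7C -> 'CCCCCCC'
  5E -> 'EEEEE'
  7F -> 'FFFFFFF'

Decoded = FFFFFFFCCCCCCCEEEEEFFFFFFF


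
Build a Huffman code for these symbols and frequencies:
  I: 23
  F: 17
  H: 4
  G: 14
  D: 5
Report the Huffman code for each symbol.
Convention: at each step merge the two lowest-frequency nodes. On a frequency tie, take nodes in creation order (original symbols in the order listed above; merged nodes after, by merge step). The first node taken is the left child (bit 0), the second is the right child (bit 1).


Huffman tree construction:
Step 1: Merge H(4) + D(5) = 9
Step 2: Merge (H+D)(9) + G(14) = 23
Step 3: Merge F(17) + I(23) = 40
Step 4: Merge ((H+D)+G)(23) + (F+I)(40) = 63
Read each symbol's code off the tree from the root (left child = 0, right child = 1).

Codes:
  I: 11 (length 2)
  F: 10 (length 2)
  H: 000 (length 3)
  G: 01 (length 2)
  D: 001 (length 3)
Average code length: 135/63 = 2.1429 bits/symbol


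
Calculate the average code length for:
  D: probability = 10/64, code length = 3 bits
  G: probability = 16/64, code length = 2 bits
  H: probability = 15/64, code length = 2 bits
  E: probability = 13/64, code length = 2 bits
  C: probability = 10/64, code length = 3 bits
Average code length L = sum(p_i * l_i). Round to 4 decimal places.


Weighted contributions p_i * l_i:
  D: (10/64) * 3 = 30/64
  G: (16/64) * 2 = 32/64
  H: (15/64) * 2 = 30/64
  E: (13/64) * 2 = 26/64
  C: (10/64) * 3 = 30/64
Sum = (30 + 32 + 30 + 26 + 30)/64 = 148/64

L = 148/64 = 2.3125 bits/symbol


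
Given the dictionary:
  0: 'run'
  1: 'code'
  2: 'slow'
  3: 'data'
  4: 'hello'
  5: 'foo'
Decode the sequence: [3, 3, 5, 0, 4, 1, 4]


Look up each index in the dictionary:
  3 -> 'data'
  3 -> 'data'
  5 -> 'foo'
  0 -> 'run'
  4 -> 'hello'
  1 -> 'code'
  4 -> 'hello'

Decoded: "data data foo run hello code hello"


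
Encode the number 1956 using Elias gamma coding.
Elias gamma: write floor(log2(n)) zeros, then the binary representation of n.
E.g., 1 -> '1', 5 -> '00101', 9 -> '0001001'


num_bits = floor(log2(1956)) + 1 = 11
leading_zeros = num_bits - 1 = 10
binary(1956) = 11110100100

Elias gamma(1956) = '0000000000' + '11110100100' = 000000000011110100100 (21 bits)


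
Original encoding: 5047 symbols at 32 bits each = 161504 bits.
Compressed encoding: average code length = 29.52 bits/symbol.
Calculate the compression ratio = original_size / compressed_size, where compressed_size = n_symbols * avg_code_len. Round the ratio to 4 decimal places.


original_size = n_symbols * orig_bits = 5047 * 32 = 161504 bits
compressed_size = n_symbols * avg_code_len = 5047 * 29.52 = 148987.44 bits
ratio = original_size / compressed_size = 161504 / 148987.44 = 1.084

Compression ratio = 1.084


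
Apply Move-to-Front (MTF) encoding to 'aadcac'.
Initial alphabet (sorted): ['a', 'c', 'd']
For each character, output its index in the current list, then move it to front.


MTF encoding:
'a': index 0 in ['a', 'c', 'd'] -> ['a', 'c', 'd']
'a': index 0 in ['a', 'c', 'd'] -> ['a', 'c', 'd']
'd': index 2 in ['a', 'c', 'd'] -> ['d', 'a', 'c']
'c': index 2 in ['d', 'a', 'c'] -> ['c', 'd', 'a']
'a': index 2 in ['c', 'd', 'a'] -> ['a', 'c', 'd']
'c': index 1 in ['a', 'c', 'd'] -> ['c', 'a', 'd']


Output: [0, 0, 2, 2, 2, 1]


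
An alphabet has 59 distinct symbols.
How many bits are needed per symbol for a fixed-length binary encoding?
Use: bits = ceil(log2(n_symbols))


log2(59) = 5.8826
Bracket: 2^5 = 32 < 59 <= 2^6 = 64
So ceil(log2(59)) = 6

bits = ceil(log2(59)) = ceil(5.8826) = 6 bits


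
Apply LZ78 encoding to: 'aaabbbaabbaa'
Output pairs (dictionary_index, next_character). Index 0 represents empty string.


LZ78 encoding steps:
Dictionary: {0: ''}
Step 1: w='' (idx 0), next='a' -> output (0, 'a'), add 'a' as idx 1
Step 2: w='a' (idx 1), next='a' -> output (1, 'a'), add 'aa' as idx 2
Step 3: w='' (idx 0), next='b' -> output (0, 'b'), add 'b' as idx 3
Step 4: w='b' (idx 3), next='b' -> output (3, 'b'), add 'bb' as idx 4
Step 5: w='aa' (idx 2), next='b' -> output (2, 'b'), add 'aab' as idx 5
Step 6: w='b' (idx 3), next='a' -> output (3, 'a'), add 'ba' as idx 6
Step 7: w='a' (idx 1), end of input -> output (1, '')


Encoded: [(0, 'a'), (1, 'a'), (0, 'b'), (3, 'b'), (2, 'b'), (3, 'a'), (1, '')]


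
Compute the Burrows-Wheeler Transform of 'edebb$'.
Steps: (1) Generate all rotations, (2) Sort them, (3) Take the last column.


Rotations (sorted):
  0: $edebb -> last char: b
  1: b$edeb -> last char: b
  2: bb$ede -> last char: e
  3: debb$e -> last char: e
  4: ebb$ed -> last char: d
  5: edebb$ -> last char: $


BWT = bbeed$


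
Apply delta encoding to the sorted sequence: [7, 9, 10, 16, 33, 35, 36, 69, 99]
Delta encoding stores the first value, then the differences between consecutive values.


First value: 7
Deltas:
  9 - 7 = 2
  10 - 9 = 1
  16 - 10 = 6
  33 - 16 = 17
  35 - 33 = 2
  36 - 35 = 1
  69 - 36 = 33
  99 - 69 = 30


Delta encoded: [7, 2, 1, 6, 17, 2, 1, 33, 30]


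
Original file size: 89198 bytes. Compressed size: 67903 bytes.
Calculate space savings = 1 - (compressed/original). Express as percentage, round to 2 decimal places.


ratio = compressed/original = 67903/89198 = 0.761261
savings = 1 - ratio = 1 - 0.761261 = 0.238739
as a percentage: 0.238739 * 100 = 23.87%

Space savings = 1 - 67903/89198 = 23.87%


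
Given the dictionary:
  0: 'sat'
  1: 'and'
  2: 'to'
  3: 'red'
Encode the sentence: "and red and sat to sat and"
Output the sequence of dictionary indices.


Look up each word in the dictionary:
  'and' -> 1
  'red' -> 3
  'and' -> 1
  'sat' -> 0
  'to' -> 2
  'sat' -> 0
  'and' -> 1

Encoded: [1, 3, 1, 0, 2, 0, 1]


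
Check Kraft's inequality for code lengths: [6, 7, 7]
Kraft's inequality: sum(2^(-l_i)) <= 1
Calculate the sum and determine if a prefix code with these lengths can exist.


Sum = 2^(-6) + 2^(-7) + 2^(-7)
    = 0.015625 + 0.0078125 + 0.0078125
    = 4/128 = 0.03125
Since 0.03125 <= 1, Kraft's inequality IS satisfied.
A prefix code with these lengths CAN exist.

Kraft sum = 0.03125. Satisfied.


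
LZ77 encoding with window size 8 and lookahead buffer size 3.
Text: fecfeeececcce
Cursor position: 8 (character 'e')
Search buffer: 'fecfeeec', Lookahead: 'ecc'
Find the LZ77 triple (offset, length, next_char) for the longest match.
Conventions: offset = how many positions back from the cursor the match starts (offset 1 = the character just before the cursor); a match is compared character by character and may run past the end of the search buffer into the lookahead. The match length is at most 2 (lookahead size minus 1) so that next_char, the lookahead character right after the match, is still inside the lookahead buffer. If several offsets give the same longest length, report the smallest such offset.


Try each offset into the search buffer:
  offset=1 (pos 7, char 'c'): match length 0
  offset=2 (pos 6, char 'e'): match length 2
  offset=3 (pos 5, char 'e'): match length 1
  offset=4 (pos 4, char 'e'): match length 1
  offset=5 (pos 3, char 'f'): match length 0
  offset=6 (pos 2, char 'c'): match length 0
  offset=7 (pos 1, char 'e'): match length 2
  offset=8 (pos 0, char 'f'): match length 0
Longest match has length 2, found at offsets 2, 7; take the smallest, offset 2.
next_char = character at position 8 + 2 = 10 -> 'c'

Best match: offset=2, length=2 (matching 'ec' starting at position 6)
LZ77 triple: (2, 2, 'c')


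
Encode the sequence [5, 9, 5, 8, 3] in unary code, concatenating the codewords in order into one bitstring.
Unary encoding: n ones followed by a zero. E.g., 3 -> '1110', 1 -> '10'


Encode each number as n ones followed by a terminating 0:
  5 -> 111110 (6 bits)
  9 -> 1111111110 (10 bits)
  5 -> 111110 (6 bits)
  8 -> 111111110 (9 bits)
  3 -> 1110 (4 bits)
Total length = 6 + 10 + 6 + 9 + 4 = 35 bits.

Unary([5, 9, 5, 8, 3]) = 11111011111111101111101111111101110 (35 bits)


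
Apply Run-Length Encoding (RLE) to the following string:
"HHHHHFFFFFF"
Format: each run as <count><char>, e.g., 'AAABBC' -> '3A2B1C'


Scanning runs left to right:
  i=0: run of 'H' x 5 -> '5H'
  i=5: run of 'F' x 6 -> '6F'

RLE = 5H6F


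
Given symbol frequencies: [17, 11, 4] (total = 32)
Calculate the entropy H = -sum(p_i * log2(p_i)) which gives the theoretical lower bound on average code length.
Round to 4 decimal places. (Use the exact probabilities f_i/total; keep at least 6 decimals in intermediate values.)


Per-symbol terms -p_i * log2(p_i) with p_i = f_i/32:
  p = 17/32 = 0.531250: log2(p) = -0.912537, -p*log2(p) = 0.484785
  p = 11/32 = 0.343750: log2(p) = -1.540568, -p*log2(p) = 0.529570
  p = 4/32 = 0.125000: log2(p) = -3.000000, -p*log2(p) = 0.375000
H = 0.484785 + 0.529570 + 0.375000 = 1.389355

H = 1.3894 bits/symbol


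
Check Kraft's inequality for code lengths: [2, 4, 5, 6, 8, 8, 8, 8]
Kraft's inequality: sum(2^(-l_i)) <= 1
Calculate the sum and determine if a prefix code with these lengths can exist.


Sum = 2^(-2) + 2^(-4) + 2^(-5) + 2^(-6) + 2^(-8) + 2^(-8) + 2^(-8) + 2^(-8)
    = 0.25 + 0.0625 + 0.03125 + 0.015625 + 0.00390625 + 0.00390625 + 0.00390625 + 0.00390625
    = 96/256 = 0.375
Since 0.375 <= 1, Kraft's inequality IS satisfied.
A prefix code with these lengths CAN exist.

Kraft sum = 0.375. Satisfied.


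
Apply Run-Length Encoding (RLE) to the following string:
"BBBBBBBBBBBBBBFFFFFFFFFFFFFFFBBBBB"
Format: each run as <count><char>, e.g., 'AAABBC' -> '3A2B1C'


Scanning runs left to right:
  i=0: run of 'B' x 14 -> '14B'
  i=14: run of 'F' x 15 -> '15F'
  i=29: run of 'B' x 5 -> '5B'

RLE = 14B15F5B


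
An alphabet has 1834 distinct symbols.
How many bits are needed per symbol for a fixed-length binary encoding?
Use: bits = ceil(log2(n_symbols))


log2(1834) = 10.8408
Bracket: 2^10 = 1024 < 1834 <= 2^11 = 2048
So ceil(log2(1834)) = 11

bits = ceil(log2(1834)) = ceil(10.8408) = 11 bits


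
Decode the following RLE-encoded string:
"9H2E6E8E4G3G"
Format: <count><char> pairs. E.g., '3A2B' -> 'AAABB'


Expanding each <count><char> pair:
  9H -> 'HHHHHHHHH'
  2E -> 'EE'
  6E -> 'EEEEEE'
  8E -> 'EEEEEEEE'
  4G -> 'GGGG'
  3G -> 'GGG'

Decoded = HHHHHHHHHEEEEEEEEEEEEEEEEGGGGGGG
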